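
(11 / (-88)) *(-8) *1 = 1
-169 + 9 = -160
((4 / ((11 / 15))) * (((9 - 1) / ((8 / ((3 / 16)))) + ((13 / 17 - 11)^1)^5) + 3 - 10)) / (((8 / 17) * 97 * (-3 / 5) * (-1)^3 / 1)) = -63801746959925 / 2851741024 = -22372.91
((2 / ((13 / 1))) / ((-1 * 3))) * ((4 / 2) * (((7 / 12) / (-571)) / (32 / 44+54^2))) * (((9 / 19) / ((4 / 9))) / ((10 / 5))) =693 / 36200248864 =0.00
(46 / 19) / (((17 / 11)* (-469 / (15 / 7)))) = -7590 / 1060409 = -0.01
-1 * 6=-6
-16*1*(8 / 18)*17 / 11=-10.99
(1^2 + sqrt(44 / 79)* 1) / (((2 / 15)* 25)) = 3* sqrt(869) / 395 + 3 / 10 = 0.52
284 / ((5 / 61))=17324 / 5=3464.80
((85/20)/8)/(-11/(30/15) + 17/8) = -17/108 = -0.16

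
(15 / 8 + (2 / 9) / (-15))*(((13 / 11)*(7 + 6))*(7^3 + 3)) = 58737133 / 5940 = 9888.41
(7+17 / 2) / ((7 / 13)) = 403 / 14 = 28.79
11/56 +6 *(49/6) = 2755/56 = 49.20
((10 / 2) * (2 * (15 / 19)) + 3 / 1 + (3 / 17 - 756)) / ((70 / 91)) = -1563978 / 1615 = -968.41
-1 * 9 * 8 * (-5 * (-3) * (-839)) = 906120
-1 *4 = -4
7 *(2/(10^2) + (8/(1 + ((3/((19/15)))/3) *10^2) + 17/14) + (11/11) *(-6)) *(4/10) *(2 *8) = -209.02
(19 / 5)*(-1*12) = -228 / 5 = -45.60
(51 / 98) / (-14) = -51 / 1372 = -0.04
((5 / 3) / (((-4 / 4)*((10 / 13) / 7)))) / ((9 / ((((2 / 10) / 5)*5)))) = -91 / 270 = -0.34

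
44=44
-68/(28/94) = -228.29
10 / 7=1.43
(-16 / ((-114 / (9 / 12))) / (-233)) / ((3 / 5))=-10 / 13281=-0.00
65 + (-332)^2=110289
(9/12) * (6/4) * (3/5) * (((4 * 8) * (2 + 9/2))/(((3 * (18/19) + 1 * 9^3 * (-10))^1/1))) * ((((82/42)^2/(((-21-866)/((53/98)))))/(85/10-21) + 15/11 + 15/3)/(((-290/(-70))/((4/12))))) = -8285256917431/839847088426500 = -0.01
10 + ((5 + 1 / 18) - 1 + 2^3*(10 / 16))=343 / 18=19.06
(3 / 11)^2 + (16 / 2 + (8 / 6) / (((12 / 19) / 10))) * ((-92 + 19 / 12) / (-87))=17240617 / 568458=30.33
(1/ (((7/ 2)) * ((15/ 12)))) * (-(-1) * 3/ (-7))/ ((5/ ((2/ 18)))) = -8/ 3675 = -0.00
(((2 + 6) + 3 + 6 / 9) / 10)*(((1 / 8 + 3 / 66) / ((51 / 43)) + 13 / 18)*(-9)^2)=244839 / 2992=81.83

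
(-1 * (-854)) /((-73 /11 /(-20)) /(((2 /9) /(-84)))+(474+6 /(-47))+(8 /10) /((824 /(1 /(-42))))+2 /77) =2.45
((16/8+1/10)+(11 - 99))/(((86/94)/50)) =-201865/43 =-4694.53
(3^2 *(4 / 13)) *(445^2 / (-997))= -7128900 / 12961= -550.03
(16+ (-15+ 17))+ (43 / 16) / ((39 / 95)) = 15317 / 624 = 24.55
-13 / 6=-2.17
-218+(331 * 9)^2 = 8874223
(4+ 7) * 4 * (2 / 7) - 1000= -6912 / 7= -987.43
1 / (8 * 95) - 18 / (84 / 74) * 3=-253073 / 5320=-47.57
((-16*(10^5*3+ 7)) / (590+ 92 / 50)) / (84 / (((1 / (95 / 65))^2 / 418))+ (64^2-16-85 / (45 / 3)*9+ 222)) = -5070118300 / 49543854849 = -0.10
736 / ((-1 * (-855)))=736 / 855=0.86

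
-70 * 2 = -140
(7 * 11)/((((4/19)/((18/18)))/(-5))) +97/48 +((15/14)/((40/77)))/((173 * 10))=-151691491/83040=-1826.73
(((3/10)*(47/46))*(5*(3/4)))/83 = 423/30544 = 0.01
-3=-3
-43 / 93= -0.46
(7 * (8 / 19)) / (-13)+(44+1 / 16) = 173239 / 3952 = 43.84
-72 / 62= -1.16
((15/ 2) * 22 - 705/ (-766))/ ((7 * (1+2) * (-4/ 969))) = -41051685/ 21448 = -1914.01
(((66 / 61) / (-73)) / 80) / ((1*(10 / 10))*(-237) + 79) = 33 / 28142960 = 0.00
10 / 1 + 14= 24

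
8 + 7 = 15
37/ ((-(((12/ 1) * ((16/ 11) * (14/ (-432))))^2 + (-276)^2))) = -362637/ 746604112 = -0.00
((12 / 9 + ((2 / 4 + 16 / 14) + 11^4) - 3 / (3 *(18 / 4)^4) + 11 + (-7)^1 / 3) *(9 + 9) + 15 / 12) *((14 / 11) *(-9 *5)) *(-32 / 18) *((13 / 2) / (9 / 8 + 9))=11197971297760 / 649539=17239875.20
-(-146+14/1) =132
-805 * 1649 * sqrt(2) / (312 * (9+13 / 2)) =-388.19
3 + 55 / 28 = 139 / 28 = 4.96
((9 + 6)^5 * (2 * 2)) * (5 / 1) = 15187500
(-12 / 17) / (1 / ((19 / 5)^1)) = -228 / 85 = -2.68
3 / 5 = 0.60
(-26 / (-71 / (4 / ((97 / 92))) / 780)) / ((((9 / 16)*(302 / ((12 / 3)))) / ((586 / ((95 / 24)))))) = 74638360576 / 19758803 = 3777.47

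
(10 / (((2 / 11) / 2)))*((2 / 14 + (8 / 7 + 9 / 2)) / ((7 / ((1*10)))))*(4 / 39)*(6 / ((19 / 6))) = 2138400 / 12103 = 176.68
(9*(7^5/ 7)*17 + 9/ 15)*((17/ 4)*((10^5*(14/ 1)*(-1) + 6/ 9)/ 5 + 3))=-10928647301864/ 25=-437145892074.56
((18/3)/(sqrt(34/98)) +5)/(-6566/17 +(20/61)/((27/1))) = -34587 * sqrt(17)/5406931 - 139995/10813862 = -0.04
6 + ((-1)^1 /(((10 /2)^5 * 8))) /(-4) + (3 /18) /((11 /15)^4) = 9628364641 /1464100000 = 6.58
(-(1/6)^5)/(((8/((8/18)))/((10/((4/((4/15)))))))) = -1/209952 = -0.00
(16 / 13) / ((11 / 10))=160 / 143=1.12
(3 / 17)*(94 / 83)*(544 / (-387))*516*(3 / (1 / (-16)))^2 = -27721728 / 83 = -333996.72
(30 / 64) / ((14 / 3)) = 45 / 448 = 0.10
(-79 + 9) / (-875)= 2 / 25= 0.08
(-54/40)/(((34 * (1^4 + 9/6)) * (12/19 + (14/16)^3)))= -65664/5380925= -0.01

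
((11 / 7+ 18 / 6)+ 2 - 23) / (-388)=115 / 2716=0.04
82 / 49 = 1.67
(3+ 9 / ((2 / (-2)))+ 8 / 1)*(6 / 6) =2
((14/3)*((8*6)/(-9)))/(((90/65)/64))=-93184/81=-1150.42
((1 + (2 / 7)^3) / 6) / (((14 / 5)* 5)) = 117 / 9604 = 0.01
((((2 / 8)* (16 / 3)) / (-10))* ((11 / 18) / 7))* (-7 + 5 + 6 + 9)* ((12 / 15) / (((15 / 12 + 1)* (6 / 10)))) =-2288 / 25515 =-0.09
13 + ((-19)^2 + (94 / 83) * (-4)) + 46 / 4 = 380.97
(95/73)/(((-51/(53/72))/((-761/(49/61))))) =233729735/13134744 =17.79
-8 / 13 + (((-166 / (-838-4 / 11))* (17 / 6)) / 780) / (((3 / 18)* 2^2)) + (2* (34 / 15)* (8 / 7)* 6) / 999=-1303797035 / 2235634128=-0.58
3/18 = 1/6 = 0.17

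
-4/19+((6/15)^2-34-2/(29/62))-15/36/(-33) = -208997741/5454900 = -38.31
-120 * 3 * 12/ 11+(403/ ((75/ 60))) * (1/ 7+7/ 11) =-10896/ 77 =-141.51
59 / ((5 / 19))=1121 / 5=224.20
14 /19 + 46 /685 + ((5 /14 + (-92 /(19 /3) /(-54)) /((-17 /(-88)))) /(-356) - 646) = -6403370257547 /9924614280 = -645.20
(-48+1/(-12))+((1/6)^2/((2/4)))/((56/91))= -6911/144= -47.99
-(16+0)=-16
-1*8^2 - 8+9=-63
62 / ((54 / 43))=1333 / 27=49.37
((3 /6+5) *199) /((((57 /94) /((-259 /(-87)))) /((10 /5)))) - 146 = 52569380 /4959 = 10600.80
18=18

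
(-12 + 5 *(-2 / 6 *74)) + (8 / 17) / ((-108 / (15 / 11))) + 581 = 750047 / 1683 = 445.66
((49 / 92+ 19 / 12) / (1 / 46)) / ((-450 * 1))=-146 / 675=-0.22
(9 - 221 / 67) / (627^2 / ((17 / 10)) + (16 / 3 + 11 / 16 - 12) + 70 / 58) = 9039648 / 366640264183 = 0.00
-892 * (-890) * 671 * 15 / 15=532693480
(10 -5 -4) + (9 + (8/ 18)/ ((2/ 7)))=11.56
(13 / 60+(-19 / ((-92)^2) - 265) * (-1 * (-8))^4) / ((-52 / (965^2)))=19438408164.92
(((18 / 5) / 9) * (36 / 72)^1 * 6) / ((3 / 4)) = 8 / 5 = 1.60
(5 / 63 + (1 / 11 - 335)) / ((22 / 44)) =-669.66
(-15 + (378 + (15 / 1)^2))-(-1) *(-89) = 499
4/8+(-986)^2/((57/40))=77775737/114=682243.31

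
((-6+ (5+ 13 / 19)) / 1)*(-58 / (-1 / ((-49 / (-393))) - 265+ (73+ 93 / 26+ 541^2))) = 443352 / 7079881175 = 0.00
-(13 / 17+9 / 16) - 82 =-22665 / 272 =-83.33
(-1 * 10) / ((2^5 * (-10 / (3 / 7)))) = 3 / 224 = 0.01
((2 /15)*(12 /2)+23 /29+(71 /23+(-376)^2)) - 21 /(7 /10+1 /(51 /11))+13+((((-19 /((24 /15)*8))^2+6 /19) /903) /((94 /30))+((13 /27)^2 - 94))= 176599532535249075242147 /1250023419175587840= 141276.98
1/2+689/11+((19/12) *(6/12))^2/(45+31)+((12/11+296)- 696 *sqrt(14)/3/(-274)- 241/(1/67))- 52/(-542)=-108426375745/6868224+116 *sqrt(14)/137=-15783.50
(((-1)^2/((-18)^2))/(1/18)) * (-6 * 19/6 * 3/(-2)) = 19/12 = 1.58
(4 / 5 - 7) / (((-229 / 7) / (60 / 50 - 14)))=-13888 / 5725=-2.43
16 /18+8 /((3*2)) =20 /9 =2.22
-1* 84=-84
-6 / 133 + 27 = 26.95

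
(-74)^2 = 5476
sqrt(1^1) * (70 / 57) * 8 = 560 / 57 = 9.82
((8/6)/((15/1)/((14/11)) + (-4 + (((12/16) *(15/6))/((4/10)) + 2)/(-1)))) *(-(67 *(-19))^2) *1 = -725996992/369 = -1967471.52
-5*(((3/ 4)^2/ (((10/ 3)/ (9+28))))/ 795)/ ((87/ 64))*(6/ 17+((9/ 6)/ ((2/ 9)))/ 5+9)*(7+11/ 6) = -2.73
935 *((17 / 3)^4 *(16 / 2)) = 624737080 / 81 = 7712803.46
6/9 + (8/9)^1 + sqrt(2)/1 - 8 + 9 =sqrt(2) + 23/9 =3.97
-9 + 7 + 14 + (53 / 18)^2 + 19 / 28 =24209 / 1134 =21.35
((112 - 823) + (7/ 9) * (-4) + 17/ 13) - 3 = -83749/ 117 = -715.80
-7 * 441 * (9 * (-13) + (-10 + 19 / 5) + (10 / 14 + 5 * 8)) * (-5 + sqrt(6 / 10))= -1273167 + 1273167 * sqrt(15) / 25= -1075928.82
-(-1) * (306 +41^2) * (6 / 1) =11922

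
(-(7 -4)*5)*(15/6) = -75/2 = -37.50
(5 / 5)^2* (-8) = -8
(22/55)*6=12/5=2.40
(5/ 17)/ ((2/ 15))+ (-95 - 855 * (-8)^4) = -119073875/ 34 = -3502172.79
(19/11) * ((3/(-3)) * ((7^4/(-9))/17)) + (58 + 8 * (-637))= -8433335/1683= -5010.89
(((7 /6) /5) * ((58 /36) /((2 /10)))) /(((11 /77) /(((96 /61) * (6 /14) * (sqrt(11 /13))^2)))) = 17864 /2379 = 7.51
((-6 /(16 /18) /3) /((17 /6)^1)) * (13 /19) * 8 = -1404 /323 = -4.35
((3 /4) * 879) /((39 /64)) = 14064 /13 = 1081.85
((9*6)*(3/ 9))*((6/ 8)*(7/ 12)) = 63/ 8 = 7.88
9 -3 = 6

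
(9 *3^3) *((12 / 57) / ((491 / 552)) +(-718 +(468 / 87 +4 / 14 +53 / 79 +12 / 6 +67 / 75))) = -643969421469954 / 3740229325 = -172173.78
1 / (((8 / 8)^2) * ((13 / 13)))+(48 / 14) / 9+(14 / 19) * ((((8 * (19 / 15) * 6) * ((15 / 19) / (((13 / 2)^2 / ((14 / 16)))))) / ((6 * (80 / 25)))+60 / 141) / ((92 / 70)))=480670481 / 291571644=1.65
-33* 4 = -132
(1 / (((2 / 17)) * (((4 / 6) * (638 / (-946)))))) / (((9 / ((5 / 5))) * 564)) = -731 / 196272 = -0.00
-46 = -46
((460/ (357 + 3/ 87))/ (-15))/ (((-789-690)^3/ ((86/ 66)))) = 1978/ 57176805005793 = 0.00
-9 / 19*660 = -5940 / 19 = -312.63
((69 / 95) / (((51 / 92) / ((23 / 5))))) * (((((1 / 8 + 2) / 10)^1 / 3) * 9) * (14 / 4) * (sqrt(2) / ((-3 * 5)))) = -85169 * sqrt(2) / 95000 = -1.27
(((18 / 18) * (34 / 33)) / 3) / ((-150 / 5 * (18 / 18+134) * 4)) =-17 / 801900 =-0.00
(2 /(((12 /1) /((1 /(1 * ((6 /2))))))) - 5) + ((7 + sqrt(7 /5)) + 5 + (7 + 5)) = sqrt(35) /5 + 343 /18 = 20.24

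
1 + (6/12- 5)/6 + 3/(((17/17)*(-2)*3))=-1/4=-0.25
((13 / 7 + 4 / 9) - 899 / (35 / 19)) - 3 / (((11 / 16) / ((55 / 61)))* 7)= -9344044 / 19215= -486.29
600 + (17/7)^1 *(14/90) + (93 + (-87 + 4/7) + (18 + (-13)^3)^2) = 1495824104/315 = 4748647.95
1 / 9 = 0.11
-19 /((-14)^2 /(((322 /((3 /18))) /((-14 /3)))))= 3933 /98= 40.13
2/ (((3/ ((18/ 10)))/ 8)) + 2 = 58/ 5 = 11.60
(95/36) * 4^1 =95/9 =10.56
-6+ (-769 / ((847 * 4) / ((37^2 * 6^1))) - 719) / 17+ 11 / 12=-27135953 / 172788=-157.05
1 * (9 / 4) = 9 / 4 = 2.25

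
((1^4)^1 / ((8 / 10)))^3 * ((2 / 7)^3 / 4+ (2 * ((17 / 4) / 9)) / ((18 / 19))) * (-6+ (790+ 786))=10934755625 / 3556224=3074.82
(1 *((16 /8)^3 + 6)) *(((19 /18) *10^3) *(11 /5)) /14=20900 /9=2322.22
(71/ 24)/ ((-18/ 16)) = -71/ 27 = -2.63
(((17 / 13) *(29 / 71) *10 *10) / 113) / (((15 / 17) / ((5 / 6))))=419050 / 938691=0.45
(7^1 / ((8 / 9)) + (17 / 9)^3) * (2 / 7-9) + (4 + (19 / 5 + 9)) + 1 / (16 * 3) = -45123973 / 408240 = -110.53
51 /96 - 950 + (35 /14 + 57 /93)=-938785 /992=-946.36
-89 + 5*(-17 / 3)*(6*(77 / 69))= -19231 / 69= -278.71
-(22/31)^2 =-484/961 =-0.50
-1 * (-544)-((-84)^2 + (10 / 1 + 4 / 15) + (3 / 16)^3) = -400728469 / 61440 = -6522.27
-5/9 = -0.56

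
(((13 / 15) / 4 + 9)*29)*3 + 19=16417 / 20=820.85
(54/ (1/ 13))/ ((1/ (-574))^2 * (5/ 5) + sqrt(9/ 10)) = -1156460760/ 488494955587 + 114307819608528 * sqrt(10)/ 488494955587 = 739.97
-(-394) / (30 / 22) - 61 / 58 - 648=-313303 / 870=-360.12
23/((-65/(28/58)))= -322/1885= -0.17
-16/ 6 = -8/ 3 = -2.67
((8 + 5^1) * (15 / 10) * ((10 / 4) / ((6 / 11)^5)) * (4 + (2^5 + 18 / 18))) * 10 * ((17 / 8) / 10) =6584570135 / 82944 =79385.73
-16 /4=-4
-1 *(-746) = 746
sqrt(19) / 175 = 0.02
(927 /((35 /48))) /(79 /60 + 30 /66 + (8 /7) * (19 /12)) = 5873472 /16543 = 355.04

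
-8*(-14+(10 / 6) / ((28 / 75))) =534 / 7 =76.29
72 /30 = 12 /5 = 2.40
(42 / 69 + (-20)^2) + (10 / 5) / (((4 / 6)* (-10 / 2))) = 46001 / 115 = 400.01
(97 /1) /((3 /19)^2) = 35017 /9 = 3890.78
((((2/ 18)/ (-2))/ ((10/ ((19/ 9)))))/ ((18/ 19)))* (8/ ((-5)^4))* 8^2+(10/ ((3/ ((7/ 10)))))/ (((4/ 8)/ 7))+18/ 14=33.94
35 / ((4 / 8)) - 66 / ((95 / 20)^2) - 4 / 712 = 4309731 / 64258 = 67.07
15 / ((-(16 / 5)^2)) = -375 / 256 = -1.46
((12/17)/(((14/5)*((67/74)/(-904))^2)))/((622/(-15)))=-1006891833600/166133401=-6060.74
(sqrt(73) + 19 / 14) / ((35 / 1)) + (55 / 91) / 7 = 797 / 6370 + sqrt(73) / 35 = 0.37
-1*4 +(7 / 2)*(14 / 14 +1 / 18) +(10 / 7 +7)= 2047 / 252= 8.12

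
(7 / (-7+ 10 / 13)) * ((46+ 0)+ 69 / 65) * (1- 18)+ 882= 721231 / 405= 1780.82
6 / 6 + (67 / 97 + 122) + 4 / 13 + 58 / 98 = 7698307 / 61789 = 124.59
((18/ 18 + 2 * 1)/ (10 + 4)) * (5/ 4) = 0.27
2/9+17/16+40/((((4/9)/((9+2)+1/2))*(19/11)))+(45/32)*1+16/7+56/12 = 608.85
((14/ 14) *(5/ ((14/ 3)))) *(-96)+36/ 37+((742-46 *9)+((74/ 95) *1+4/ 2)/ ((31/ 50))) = 35177956/ 152551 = 230.60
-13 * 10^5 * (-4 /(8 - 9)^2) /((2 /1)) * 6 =15600000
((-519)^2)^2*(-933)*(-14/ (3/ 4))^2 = -23587646998692672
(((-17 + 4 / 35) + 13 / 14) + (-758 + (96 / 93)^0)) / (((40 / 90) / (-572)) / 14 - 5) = 69635709 / 450455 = 154.59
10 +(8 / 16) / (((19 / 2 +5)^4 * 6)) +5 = 31827649 / 2121843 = 15.00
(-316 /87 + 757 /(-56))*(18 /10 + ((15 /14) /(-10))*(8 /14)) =-1186481 /39788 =-29.82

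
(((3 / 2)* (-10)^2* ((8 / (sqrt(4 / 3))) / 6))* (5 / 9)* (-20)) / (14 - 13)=-1924.50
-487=-487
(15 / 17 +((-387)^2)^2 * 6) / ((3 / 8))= 6101164914232 / 17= 358892053778.35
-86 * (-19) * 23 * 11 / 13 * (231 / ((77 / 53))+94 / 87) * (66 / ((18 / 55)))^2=207031192612.77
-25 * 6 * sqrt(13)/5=-30 * sqrt(13)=-108.17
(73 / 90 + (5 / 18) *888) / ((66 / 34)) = 378641 / 2970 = 127.49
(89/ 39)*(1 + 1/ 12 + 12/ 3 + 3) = 8633/ 468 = 18.45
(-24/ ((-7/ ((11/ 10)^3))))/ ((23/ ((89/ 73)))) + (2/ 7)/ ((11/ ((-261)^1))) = -15092229/ 2308625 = -6.54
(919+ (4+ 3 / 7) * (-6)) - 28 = 6051 / 7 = 864.43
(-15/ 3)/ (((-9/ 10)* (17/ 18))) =100/ 17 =5.88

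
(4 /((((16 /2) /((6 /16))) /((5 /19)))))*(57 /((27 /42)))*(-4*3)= -52.50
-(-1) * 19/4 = 19/4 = 4.75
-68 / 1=-68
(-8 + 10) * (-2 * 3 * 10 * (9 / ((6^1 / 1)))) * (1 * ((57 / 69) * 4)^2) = -1039680 / 529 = -1965.37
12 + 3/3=13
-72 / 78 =-12 / 13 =-0.92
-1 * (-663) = 663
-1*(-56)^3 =175616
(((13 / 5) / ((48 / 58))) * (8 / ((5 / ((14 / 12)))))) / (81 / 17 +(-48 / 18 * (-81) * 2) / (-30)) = -493 / 810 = -0.61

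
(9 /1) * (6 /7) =54 /7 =7.71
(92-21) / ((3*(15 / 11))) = 781 / 45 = 17.36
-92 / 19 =-4.84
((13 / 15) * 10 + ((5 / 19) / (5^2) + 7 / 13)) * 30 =68288 / 247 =276.47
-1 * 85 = -85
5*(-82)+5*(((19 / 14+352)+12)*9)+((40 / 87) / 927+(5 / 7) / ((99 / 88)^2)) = 7757612615 / 483894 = 16031.64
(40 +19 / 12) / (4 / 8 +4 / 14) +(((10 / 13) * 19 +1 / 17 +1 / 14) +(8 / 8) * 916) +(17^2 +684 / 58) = 1284.46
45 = 45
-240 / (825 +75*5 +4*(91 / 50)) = -3000 / 15091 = -0.20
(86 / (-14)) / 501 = -43 / 3507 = -0.01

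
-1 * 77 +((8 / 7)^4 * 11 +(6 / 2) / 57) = -2654198 / 45619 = -58.18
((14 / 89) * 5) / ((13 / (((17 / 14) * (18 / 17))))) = 90 / 1157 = 0.08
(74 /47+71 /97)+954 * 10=43503375 /4559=9542.31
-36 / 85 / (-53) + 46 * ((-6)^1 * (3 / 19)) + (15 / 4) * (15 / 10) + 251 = 145890887 / 684760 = 213.05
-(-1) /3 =1 /3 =0.33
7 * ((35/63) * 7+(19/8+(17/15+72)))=555.78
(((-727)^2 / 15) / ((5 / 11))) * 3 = 5813819 / 25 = 232552.76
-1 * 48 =-48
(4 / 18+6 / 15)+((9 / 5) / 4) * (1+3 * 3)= 461 / 90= 5.12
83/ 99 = 0.84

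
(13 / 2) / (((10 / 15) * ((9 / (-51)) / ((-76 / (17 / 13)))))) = 3211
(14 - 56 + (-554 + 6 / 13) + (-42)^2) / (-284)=-7595 / 1846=-4.11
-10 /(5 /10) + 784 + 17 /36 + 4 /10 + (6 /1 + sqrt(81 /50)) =9*sqrt(2) /10 + 138757 /180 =772.15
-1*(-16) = 16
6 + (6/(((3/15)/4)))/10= 18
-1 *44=-44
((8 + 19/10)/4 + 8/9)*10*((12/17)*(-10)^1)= -12110/51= -237.45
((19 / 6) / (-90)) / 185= -0.00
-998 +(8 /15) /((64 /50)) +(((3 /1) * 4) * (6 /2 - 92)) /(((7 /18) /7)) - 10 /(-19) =-4610401 /228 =-20221.06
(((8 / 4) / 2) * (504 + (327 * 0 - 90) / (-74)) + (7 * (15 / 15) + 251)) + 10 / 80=225949 / 296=763.34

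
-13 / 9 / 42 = -13 / 378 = -0.03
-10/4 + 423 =841/2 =420.50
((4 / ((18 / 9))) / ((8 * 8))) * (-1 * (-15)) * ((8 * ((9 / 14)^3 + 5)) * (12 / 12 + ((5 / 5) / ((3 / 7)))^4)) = 89656045 / 148176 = 605.06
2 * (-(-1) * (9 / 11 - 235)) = -5152 / 11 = -468.36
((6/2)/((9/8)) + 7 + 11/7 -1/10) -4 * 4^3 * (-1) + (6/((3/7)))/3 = 271.80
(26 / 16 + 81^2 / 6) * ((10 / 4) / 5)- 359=3017 / 16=188.56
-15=-15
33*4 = 132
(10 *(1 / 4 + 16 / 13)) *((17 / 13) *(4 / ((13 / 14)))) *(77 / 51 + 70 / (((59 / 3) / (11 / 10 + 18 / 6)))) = 522334120 / 388869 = 1343.21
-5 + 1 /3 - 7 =-35 /3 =-11.67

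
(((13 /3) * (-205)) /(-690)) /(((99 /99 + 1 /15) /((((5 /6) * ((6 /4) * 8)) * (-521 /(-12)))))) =6942325 /13248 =524.03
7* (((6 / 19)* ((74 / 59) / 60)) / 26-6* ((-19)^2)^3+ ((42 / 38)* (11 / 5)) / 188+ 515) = -5413484752669511 / 2739724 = -1975923396.91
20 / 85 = 4 / 17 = 0.24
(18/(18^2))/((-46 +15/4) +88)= 2/1647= 0.00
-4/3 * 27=-36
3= 3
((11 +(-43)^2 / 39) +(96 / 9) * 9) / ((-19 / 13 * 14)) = -3011 / 399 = -7.55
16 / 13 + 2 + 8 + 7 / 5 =821 / 65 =12.63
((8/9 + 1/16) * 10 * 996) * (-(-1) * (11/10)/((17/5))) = 625405/204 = 3065.71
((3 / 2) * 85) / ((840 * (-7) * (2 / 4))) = -17 / 392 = -0.04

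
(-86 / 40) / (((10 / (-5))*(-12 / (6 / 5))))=-43 / 400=-0.11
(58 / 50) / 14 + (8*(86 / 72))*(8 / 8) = 30361 / 3150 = 9.64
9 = 9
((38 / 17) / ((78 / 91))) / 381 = 133 / 19431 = 0.01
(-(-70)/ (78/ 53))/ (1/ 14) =25970/ 39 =665.90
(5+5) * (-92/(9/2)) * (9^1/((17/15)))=-27600/17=-1623.53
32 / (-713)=-32 / 713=-0.04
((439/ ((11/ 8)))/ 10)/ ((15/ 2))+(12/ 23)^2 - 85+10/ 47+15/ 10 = -78.76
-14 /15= -0.93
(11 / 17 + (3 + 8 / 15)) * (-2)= -2132 / 255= -8.36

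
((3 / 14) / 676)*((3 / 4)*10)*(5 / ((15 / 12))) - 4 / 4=-4687 / 4732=-0.99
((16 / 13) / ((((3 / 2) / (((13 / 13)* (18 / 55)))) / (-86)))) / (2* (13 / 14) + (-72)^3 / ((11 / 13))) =115584 / 2207752625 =0.00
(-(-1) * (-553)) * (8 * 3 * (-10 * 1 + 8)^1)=26544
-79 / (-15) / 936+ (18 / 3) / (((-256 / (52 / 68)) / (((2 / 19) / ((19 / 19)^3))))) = 135691 / 36279360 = 0.00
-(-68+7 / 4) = 265 / 4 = 66.25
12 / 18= 2 / 3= 0.67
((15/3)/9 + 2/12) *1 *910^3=4898211500/9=544245722.22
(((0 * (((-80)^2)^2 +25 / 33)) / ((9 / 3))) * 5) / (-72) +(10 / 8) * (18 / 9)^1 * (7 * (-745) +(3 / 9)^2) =-117335 / 9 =-13037.22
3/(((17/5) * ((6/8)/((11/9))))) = 220/153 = 1.44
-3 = -3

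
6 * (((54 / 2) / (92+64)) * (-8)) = -108 / 13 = -8.31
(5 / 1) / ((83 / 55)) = 275 / 83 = 3.31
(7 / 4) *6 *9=94.50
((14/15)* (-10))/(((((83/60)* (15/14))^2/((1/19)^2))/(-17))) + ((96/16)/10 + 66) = 2491905751/37303935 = 66.80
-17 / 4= -4.25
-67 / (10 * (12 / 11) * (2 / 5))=-15.35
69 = 69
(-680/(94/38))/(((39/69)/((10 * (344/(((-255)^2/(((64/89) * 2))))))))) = -307871744/8319987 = -37.00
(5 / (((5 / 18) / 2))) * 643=23148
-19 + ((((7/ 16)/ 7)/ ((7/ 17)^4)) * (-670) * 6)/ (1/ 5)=-419875501/ 9604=-43718.82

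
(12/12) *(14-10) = 4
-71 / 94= -0.76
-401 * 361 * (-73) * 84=887674452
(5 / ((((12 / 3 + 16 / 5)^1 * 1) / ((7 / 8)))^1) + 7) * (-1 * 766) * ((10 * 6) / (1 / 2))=-4195765 / 6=-699294.17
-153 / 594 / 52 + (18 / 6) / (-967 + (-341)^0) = -0.01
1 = 1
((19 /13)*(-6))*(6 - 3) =-342 /13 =-26.31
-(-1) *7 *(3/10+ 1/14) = 13/5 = 2.60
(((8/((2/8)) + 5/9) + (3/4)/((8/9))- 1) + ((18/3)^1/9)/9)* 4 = 28057/216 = 129.89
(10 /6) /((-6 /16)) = -40 /9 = -4.44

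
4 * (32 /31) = 128 /31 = 4.13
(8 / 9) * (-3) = -2.67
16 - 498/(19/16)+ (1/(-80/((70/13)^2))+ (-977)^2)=12254784957/12844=954125.27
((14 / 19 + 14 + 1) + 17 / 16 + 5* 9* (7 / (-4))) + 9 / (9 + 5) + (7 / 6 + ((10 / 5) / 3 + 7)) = -52.47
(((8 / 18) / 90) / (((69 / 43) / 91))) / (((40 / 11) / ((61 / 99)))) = 238693 / 5030100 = 0.05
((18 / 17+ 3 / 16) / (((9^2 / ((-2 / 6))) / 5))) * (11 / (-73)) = 6215 / 1608336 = 0.00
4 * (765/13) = 3060/13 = 235.38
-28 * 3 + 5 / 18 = -1507 / 18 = -83.72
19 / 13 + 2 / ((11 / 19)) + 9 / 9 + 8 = 1990 / 143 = 13.92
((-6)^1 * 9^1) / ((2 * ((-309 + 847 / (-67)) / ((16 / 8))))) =1809 / 10775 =0.17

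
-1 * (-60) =60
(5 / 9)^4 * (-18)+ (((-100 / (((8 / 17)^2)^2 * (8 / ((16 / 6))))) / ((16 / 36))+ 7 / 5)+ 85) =-21568208287 / 14929920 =-1444.63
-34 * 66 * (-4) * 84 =753984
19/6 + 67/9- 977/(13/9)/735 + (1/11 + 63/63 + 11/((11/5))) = 9952457/630630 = 15.78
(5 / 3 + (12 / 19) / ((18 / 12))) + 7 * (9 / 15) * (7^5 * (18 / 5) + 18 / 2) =362180462 / 1425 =254161.73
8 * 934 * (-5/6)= -18680/3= -6226.67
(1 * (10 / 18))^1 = 5 / 9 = 0.56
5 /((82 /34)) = 85 /41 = 2.07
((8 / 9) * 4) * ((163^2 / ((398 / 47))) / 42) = 9989944 / 37611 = 265.61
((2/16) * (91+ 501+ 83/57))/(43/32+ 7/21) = 135308/3059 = 44.23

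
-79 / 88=-0.90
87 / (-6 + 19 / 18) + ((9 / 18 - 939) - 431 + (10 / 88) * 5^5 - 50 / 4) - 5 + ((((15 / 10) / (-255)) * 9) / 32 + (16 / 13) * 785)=-5769320223 / 69234880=-83.33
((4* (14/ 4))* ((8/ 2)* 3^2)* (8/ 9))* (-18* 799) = -6443136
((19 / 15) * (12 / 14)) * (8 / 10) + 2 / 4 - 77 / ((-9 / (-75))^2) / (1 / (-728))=12262254311 / 3150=3892779.15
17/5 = 3.40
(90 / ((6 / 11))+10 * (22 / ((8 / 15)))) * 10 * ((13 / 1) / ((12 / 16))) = 100100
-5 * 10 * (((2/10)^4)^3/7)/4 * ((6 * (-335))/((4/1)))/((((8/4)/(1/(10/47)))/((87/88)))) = 821889/96250000000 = 0.00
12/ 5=2.40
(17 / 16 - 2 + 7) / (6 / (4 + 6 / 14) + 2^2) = 3007 / 2656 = 1.13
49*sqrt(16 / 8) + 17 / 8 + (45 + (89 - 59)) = 49*sqrt(2) + 617 / 8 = 146.42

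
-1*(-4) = 4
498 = 498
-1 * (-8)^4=-4096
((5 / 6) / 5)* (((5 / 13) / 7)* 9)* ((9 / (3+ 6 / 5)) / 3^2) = 0.02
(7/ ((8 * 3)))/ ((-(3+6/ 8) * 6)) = -7/ 540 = -0.01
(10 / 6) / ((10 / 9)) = 3 / 2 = 1.50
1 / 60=0.02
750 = 750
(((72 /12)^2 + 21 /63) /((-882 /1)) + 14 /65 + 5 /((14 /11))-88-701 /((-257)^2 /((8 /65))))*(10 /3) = -953067959582 /3407930253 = -279.66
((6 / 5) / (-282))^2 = 1 / 55225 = 0.00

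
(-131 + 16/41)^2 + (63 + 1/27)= 777113737/45387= 17121.95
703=703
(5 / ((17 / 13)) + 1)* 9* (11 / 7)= 8118 / 119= 68.22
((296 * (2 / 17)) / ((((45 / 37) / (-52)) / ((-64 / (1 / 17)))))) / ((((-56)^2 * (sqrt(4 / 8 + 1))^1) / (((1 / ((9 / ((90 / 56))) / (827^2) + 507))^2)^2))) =31151636307204391848226998056000 * sqrt(6) / 11954070239941037413019967685545768513723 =0.00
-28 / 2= -14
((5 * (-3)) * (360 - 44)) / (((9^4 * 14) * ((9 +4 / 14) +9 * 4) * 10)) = -79 / 693279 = -0.00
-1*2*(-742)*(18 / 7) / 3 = 1272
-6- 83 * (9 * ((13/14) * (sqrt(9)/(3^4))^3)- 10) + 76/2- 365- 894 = -12156425/30618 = -397.04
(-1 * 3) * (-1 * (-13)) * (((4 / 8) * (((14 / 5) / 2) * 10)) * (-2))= 546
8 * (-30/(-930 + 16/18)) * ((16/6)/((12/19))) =4560/4181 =1.09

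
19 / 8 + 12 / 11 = 305 / 88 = 3.47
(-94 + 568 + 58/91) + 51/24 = 476.76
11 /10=1.10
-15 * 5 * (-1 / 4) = 75 / 4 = 18.75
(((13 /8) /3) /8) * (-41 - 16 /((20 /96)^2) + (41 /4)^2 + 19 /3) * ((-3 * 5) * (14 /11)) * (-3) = -32568263 /28160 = -1156.54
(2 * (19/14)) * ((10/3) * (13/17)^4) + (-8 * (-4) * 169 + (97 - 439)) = 8890891696/1753941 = 5069.09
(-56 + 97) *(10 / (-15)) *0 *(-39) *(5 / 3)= 0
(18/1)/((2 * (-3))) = -3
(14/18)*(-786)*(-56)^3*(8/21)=40899015.11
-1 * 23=-23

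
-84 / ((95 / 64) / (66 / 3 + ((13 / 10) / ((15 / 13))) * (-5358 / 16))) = 47751312 / 2375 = 20105.82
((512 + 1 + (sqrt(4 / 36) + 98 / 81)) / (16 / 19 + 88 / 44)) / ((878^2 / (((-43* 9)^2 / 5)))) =732094909 / 104069340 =7.03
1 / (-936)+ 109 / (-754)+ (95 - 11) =2276143 / 27144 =83.85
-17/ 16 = -1.06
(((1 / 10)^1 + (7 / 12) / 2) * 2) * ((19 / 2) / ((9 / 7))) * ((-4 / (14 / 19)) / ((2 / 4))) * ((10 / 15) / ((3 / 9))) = -16967 / 135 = -125.68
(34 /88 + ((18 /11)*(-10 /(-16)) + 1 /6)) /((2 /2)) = 52 /33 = 1.58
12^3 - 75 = 1653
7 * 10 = 70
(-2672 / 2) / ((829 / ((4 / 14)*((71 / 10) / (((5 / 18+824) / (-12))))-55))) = 38178285496 / 430495555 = 88.68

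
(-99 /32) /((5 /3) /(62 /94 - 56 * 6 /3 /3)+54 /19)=-884241 /799328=-1.11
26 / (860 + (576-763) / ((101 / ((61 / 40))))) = 105040 / 3462993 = 0.03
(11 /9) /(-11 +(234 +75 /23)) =253 /46836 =0.01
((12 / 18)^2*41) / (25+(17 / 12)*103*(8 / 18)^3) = 39852 / 82691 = 0.48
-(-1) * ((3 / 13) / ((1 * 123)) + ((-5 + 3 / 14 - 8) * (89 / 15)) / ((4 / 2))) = -8490803 / 223860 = -37.93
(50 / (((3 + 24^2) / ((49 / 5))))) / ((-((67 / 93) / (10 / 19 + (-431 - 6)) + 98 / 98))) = -62985335 / 74302684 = -0.85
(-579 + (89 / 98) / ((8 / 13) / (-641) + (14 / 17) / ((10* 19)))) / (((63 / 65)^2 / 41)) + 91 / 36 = -477653891811941 / 35326306764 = -13521.20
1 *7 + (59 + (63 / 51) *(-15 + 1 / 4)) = 47.78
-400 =-400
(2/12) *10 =5/3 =1.67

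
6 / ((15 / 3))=6 / 5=1.20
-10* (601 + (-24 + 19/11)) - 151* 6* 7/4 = -162201/22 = -7372.77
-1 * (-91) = 91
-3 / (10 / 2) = -3 / 5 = -0.60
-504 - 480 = -984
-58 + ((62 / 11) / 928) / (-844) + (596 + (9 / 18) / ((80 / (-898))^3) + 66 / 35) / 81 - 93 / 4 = -403499070574987 / 4885017984000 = -82.60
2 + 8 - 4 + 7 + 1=14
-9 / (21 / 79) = -237 / 7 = -33.86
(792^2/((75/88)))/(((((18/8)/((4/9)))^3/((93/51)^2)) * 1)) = 2682448248832/142209675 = 18862.63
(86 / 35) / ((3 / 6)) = 172 / 35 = 4.91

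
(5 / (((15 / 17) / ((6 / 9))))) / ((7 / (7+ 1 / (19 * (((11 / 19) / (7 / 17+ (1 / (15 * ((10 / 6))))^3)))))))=41125034 / 10828125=3.80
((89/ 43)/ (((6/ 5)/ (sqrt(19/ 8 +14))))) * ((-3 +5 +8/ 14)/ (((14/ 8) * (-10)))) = -267 * sqrt(262)/ 4214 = -1.03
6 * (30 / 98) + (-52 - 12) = -3046 / 49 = -62.16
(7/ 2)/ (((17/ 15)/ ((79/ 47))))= 8295/ 1598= 5.19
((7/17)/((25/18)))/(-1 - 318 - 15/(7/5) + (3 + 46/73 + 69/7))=-10731/11446100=-0.00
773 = 773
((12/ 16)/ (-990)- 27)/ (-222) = 35641/ 293040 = 0.12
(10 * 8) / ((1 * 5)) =16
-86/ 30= -43/ 15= -2.87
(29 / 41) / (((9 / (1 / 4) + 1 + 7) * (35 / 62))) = 899 / 31570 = 0.03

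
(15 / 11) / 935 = 3 / 2057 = 0.00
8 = 8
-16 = -16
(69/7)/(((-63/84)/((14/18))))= -92/9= -10.22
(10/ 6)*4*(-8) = -160/ 3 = -53.33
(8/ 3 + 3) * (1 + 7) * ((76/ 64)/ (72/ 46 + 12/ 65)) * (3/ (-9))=-482885/ 47088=-10.25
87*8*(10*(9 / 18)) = 3480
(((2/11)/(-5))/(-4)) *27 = 27/110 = 0.25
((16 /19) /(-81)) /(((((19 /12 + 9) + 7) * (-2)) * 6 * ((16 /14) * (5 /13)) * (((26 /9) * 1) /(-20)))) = -28 /36081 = -0.00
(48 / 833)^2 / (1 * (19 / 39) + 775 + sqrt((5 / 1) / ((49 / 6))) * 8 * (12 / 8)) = 0.00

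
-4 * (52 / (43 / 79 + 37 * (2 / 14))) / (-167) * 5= 5530 / 5177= 1.07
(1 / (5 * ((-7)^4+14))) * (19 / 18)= 19 / 217350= 0.00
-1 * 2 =-2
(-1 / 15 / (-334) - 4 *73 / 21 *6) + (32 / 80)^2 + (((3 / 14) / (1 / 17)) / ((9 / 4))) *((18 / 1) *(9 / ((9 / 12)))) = 46721291 / 175350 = 266.45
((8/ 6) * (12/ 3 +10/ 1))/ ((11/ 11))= 56/ 3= 18.67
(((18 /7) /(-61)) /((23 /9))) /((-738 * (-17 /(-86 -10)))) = 864 /6845237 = 0.00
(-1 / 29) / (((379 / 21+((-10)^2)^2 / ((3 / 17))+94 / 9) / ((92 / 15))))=-1932 / 517910275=-0.00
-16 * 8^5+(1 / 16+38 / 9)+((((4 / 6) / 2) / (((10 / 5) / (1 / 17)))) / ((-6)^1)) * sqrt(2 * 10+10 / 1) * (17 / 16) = -75496855 / 144 -sqrt(30) / 576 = -524283.72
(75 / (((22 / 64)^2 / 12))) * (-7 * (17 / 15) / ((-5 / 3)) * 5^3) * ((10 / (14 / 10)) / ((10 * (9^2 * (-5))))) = -8704000 / 1089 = -7992.65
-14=-14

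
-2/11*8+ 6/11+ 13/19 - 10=-2137/209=-10.22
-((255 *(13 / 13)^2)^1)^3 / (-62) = 16581375 / 62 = 267441.53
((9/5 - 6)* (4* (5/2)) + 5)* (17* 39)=-24531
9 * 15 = 135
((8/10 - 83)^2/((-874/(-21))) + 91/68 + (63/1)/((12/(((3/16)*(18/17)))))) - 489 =-1927200173/5943200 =-324.27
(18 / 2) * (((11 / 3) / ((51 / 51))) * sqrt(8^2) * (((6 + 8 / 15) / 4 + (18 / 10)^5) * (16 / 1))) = 270982976 / 3125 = 86714.55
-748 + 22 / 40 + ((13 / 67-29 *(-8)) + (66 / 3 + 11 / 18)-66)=-6737257 / 12060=-558.64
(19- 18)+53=54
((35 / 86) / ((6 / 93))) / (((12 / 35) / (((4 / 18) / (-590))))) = -7595 / 1095984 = -0.01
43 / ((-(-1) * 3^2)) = 4.78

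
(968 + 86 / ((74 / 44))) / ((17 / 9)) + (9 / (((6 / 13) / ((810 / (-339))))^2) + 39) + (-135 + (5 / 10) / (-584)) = 6423680692795 / 9381026768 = 684.75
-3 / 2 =-1.50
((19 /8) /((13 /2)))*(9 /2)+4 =587 /104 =5.64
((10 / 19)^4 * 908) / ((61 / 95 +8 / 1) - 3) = 5675000 / 459553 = 12.35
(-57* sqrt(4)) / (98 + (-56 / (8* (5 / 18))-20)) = -95 / 44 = -2.16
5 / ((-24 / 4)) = -5 / 6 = -0.83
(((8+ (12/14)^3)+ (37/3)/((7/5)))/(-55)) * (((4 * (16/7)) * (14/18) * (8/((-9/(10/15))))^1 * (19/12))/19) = 918784/8251551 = 0.11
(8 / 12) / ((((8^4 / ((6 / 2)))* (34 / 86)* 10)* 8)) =43 / 2785280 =0.00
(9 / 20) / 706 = 9 / 14120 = 0.00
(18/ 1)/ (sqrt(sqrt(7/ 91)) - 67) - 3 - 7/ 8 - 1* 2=-1072946935/ 174643048 - 13467* 13^(3/ 4)/ 43660762 - 201* sqrt(13)/ 43660762 - 3* 13^(1/ 4)/ 43660762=-6.15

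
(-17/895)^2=289/801025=0.00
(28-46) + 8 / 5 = -82 / 5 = -16.40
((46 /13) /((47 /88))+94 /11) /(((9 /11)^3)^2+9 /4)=65684328248 /11040655743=5.95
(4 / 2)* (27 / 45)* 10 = 12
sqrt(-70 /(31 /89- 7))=sqrt(230510) /148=3.24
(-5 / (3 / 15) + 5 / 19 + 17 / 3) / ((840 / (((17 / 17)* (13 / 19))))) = -14131 / 909720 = -0.02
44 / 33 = 4 / 3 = 1.33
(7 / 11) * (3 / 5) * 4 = 84 / 55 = 1.53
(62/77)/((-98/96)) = -2976/3773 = -0.79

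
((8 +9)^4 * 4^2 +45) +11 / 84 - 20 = 1336361.13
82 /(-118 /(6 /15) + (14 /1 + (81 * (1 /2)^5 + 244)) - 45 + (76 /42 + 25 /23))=-1267392 /1183501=-1.07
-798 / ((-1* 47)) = 798 / 47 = 16.98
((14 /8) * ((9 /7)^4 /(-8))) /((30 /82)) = -89667 /54880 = -1.63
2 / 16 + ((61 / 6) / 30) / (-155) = 0.12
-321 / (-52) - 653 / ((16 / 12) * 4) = -24183 / 208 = -116.26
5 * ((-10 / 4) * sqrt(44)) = -25 * sqrt(11) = -82.92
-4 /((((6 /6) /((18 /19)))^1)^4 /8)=-3359232 /130321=-25.78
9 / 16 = 0.56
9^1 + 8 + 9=26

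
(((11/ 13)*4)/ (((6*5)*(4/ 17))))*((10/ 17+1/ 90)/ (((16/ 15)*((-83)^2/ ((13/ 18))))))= 10087/ 357125760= 0.00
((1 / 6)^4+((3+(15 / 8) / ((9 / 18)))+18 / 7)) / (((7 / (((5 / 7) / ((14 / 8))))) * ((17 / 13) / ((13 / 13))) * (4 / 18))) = 5497115 / 2938824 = 1.87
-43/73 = -0.59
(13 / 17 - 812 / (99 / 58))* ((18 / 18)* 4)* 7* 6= -44763320 / 561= -79792.01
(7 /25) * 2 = 14 /25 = 0.56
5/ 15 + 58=175/ 3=58.33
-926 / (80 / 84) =-9723 / 10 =-972.30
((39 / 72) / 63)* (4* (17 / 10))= 221 / 3780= 0.06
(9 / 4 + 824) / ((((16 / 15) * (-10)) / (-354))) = 1754955 / 64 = 27421.17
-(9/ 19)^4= -6561/ 130321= -0.05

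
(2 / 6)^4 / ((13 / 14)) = 14 / 1053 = 0.01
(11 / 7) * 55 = 605 / 7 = 86.43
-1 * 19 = -19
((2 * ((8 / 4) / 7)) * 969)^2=15023376 / 49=306599.51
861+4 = 865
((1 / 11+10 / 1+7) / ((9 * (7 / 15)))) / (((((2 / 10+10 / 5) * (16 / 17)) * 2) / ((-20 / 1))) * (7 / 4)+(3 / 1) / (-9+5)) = -1598000 / 436821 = -3.66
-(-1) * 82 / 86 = 41 / 43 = 0.95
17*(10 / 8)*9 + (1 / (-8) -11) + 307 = 3897 / 8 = 487.12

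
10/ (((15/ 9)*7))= 6/ 7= 0.86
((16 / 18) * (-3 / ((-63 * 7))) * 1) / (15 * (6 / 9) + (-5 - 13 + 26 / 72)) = -32 / 40425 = -0.00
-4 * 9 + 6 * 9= 18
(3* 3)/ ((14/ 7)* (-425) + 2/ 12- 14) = -54/ 5183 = -0.01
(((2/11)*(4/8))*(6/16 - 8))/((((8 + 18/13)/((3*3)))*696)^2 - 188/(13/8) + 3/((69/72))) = -2133963/1621113103808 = -0.00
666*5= 3330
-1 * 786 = -786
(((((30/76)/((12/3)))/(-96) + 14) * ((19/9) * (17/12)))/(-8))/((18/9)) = -385849/147456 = -2.62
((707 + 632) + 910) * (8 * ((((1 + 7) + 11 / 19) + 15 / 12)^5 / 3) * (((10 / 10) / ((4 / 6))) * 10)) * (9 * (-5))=-117699598840097754675 / 316940672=-371361611930.00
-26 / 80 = -13 / 40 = -0.32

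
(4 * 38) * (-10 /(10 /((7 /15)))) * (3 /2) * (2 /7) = -152 /5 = -30.40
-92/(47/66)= -6072/47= -129.19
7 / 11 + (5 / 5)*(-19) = -202 / 11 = -18.36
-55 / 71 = -0.77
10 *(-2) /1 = -20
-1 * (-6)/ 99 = 2/ 33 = 0.06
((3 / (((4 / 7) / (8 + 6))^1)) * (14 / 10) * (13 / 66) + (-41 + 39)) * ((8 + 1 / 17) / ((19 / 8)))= 1101206 / 17765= 61.99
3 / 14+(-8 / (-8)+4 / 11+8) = 9.58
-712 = -712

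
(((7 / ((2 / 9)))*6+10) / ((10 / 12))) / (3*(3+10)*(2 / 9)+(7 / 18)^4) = 125341344 / 4560965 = 27.48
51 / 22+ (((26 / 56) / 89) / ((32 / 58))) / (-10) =10163213 / 4385920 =2.32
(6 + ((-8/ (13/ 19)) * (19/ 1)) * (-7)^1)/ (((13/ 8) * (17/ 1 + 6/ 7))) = 53.80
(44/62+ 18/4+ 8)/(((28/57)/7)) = 46683/248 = 188.24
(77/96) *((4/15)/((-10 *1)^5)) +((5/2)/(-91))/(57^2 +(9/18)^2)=-451069979/42578172000000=-0.00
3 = 3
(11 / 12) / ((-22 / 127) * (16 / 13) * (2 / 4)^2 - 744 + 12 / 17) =-308737 / 250362384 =-0.00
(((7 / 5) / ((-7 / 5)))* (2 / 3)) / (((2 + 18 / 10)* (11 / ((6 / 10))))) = -2 / 209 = -0.01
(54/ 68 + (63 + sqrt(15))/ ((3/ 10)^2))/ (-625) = -23827/ 21250 - 4 * sqrt(15)/ 225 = -1.19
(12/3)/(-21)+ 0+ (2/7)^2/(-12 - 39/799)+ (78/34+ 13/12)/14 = 2822479/64154328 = 0.04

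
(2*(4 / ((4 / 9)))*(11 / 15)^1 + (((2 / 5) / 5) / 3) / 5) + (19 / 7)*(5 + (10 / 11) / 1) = 844429 / 28875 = 29.24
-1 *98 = -98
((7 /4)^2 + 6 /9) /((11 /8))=179 /66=2.71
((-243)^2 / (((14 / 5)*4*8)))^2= 87169610025 / 200704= 434319.25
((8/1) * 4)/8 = 4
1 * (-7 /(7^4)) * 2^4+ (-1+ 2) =327 /343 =0.95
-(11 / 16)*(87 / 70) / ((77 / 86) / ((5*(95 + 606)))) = -2622441 / 784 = -3344.95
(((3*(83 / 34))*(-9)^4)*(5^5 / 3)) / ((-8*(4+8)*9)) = -63028125 / 1088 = -57930.26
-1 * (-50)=50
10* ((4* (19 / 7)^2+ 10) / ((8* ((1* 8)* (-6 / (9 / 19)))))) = -14505 / 29792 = -0.49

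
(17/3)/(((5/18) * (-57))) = -0.36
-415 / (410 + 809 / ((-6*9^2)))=-201690 / 198451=-1.02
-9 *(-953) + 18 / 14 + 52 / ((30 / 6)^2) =1501564 / 175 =8580.37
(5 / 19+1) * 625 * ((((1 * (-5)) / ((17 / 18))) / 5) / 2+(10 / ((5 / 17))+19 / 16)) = 17675625 / 646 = 27361.65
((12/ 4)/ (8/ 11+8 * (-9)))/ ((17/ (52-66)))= 33/ 952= 0.03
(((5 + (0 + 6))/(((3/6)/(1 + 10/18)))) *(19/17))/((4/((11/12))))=16093/1836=8.77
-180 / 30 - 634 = -640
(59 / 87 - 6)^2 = 214369 / 7569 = 28.32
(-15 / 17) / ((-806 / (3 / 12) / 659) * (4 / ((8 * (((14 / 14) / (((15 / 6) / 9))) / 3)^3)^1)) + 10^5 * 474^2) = -106758 / 2718408846068725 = -0.00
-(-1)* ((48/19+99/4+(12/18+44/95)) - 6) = 22.41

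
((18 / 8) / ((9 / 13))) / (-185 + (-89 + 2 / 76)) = -247 / 20822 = -0.01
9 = 9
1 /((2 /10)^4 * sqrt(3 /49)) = 4375 * sqrt(3) /3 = 2525.91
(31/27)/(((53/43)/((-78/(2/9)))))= -326.96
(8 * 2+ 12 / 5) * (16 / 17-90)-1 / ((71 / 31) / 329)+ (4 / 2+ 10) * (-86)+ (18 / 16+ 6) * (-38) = -74473837 / 24140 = -3085.08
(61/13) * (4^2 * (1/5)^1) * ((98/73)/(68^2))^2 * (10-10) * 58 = 0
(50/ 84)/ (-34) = -25/ 1428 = -0.02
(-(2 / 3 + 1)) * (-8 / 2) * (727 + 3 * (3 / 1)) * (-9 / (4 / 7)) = -77280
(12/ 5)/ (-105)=-4/ 175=-0.02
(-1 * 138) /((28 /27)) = -1863 /14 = -133.07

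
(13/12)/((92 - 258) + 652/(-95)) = -1235/197064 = -0.01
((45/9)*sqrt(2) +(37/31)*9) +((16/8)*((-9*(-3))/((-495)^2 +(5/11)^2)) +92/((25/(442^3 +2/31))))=317771285.89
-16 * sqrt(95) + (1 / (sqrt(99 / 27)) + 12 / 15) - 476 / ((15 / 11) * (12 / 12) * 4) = -16 * sqrt(95) - 1297 / 15 + sqrt(33) / 11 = -241.89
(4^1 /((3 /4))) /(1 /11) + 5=191 /3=63.67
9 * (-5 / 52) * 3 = -135 / 52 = -2.60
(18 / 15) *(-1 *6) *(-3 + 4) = -36 / 5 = -7.20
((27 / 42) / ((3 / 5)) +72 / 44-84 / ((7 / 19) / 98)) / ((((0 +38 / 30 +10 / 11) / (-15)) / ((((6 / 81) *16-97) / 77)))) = -74172717775 / 387002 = -191659.78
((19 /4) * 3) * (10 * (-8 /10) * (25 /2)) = -1425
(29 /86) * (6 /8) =87 /344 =0.25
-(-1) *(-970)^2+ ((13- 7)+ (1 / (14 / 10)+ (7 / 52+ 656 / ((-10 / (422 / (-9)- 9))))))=15472108361 / 16380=944573.16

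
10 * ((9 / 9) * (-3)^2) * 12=1080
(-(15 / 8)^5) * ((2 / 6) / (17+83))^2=-135 / 524288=-0.00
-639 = -639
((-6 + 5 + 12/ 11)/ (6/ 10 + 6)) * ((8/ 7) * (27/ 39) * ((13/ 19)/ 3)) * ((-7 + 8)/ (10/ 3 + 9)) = 120/ 595441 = 0.00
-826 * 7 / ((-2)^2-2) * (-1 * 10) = 28910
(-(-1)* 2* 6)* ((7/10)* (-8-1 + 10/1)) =42/5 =8.40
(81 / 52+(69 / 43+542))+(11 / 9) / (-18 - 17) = 383955049 / 704340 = 545.13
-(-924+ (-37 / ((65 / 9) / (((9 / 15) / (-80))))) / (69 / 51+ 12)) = 5453431017 / 5902000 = 924.00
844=844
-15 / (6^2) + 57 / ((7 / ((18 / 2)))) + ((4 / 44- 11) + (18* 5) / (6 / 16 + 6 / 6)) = 117731 / 924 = 127.41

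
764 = 764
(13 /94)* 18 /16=117 /752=0.16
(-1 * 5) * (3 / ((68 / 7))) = -105 / 68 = -1.54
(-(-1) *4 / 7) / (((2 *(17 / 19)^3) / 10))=137180 / 34391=3.99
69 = 69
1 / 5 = 0.20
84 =84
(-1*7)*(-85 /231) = 85 /33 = 2.58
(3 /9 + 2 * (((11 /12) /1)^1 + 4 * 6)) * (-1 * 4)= -602 /3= -200.67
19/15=1.27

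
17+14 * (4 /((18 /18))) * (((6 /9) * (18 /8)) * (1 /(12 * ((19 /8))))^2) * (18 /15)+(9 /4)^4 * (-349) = -4125156441 /462080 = -8927.36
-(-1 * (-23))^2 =-529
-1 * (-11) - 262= -251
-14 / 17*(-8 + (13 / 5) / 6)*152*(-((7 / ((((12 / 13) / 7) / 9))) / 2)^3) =-70232528582307 / 5440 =-12910391283.51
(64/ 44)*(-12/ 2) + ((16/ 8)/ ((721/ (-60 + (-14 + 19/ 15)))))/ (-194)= -100697279/ 11539605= -8.73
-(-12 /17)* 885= 10620 /17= 624.71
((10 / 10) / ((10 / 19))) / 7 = 19 / 70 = 0.27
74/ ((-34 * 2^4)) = -37/ 272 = -0.14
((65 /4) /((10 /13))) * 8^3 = 10816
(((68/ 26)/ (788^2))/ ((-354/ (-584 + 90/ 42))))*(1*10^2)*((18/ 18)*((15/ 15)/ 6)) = 1731025/ 15002317512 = 0.00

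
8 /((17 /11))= 88 /17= 5.18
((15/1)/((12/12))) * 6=90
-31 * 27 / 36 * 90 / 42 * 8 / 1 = -398.57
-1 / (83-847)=1 / 764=0.00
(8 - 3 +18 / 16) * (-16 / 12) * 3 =-49 / 2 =-24.50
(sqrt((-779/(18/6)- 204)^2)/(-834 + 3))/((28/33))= -15301/23268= -0.66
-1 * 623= -623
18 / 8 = 9 / 4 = 2.25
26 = 26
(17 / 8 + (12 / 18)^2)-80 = -5575 / 72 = -77.43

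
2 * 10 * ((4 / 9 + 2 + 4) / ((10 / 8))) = 928 / 9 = 103.11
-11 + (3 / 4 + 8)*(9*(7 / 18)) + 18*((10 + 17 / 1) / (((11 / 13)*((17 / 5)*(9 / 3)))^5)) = 35919658833999 / 1829355117656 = 19.64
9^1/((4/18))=81/2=40.50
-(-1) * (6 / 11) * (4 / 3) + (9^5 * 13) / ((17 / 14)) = 118216234 / 187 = 632172.37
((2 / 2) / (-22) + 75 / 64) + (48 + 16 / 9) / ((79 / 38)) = 25.07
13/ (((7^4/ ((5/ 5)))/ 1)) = 13/ 2401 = 0.01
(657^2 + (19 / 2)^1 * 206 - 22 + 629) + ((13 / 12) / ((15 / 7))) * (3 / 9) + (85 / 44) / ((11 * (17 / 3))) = 434213.20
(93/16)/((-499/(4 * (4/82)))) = -93/40918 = -0.00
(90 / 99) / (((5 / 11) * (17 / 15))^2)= 990 / 289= 3.43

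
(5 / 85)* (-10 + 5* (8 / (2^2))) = 0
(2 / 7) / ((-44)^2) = 1 / 6776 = 0.00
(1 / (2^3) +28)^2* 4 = 50625 / 16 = 3164.06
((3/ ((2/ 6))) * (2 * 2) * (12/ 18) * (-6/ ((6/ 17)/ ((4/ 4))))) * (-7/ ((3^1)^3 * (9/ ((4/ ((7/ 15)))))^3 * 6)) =544000/ 35721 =15.23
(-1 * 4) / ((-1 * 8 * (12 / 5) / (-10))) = -25 / 12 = -2.08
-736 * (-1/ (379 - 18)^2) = 736/ 130321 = 0.01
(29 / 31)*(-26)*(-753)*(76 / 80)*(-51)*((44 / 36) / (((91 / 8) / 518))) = -7655236952 / 155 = -49388625.50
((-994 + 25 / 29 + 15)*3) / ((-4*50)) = 14.67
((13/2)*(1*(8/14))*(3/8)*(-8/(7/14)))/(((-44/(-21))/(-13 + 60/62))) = 43641/341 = 127.98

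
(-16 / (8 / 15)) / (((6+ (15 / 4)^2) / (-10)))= 14.95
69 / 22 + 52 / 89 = 7285 / 1958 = 3.72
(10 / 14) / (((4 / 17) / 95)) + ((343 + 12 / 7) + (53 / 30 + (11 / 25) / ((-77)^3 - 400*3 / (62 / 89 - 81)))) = 4349991892498657 / 6851742557100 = 634.87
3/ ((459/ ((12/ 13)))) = 4/ 663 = 0.01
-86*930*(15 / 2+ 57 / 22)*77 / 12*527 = -2729177535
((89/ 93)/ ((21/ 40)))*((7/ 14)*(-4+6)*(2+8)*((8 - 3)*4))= 712000/ 1953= 364.57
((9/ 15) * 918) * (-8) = -22032/ 5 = -4406.40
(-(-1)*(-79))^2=6241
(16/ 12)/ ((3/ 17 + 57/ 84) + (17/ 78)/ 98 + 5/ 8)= 346528/ 385235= 0.90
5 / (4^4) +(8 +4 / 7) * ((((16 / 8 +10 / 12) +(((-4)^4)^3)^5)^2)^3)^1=20587061758982905552759003459671737387127095816525786317344665828178787366237664219421679025190418269403919105735178889689319493366096357090330448992476532046806994080405129476135043645414908872202166141405231099638386847625 / 435456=47277019398017033989103380000000000000000000000000000000000000000000000000000000000000000000000000000000000000000000000000000000000000000000000000000000000000000000000000000000000000000000000000000000000000000000000000.00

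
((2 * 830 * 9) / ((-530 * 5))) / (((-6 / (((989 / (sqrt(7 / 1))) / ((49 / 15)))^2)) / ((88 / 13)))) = 964466430840 / 11580023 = 83287.09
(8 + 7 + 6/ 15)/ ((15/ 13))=13.35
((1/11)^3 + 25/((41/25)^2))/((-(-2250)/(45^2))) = 93593502/11187055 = 8.37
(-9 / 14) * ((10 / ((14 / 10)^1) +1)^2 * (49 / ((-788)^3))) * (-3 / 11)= -87723 / 75352796288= -0.00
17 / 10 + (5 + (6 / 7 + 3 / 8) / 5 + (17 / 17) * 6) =725 / 56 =12.95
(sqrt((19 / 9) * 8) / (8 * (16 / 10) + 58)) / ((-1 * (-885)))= sqrt(38) / 93987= 0.00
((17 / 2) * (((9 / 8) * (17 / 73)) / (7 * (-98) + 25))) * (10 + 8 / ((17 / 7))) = -17289 / 386024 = -0.04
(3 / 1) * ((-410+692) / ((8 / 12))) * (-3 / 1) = -3807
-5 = -5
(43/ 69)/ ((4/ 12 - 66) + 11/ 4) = -172/ 17365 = -0.01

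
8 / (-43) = -8 / 43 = -0.19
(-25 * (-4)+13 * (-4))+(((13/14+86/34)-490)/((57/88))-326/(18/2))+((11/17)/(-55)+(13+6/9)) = -73838372/101745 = -725.72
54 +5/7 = 54.71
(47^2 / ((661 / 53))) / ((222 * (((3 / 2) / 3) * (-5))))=-117077 / 366855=-0.32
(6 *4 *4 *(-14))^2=1806336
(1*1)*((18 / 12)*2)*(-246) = -738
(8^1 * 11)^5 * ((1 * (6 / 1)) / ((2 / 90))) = 1424876175360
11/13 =0.85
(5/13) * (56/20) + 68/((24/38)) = 4241/39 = 108.74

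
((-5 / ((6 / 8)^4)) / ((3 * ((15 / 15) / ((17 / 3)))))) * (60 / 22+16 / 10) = -1035776 / 8019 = -129.17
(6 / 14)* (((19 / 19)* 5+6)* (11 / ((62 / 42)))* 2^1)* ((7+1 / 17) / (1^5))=261360 / 527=495.94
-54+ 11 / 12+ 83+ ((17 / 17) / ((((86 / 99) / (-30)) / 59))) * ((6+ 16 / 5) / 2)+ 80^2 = -1518511 / 516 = -2942.85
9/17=0.53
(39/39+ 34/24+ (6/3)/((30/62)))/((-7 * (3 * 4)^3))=-131/241920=-0.00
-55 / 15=-3.67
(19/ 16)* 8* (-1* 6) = -57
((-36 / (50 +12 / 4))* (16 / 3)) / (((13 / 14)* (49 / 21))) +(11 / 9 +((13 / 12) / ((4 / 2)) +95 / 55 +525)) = 287478901 / 545688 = 526.82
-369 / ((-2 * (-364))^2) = -369 / 529984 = -0.00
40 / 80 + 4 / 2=5 / 2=2.50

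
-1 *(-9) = 9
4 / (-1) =-4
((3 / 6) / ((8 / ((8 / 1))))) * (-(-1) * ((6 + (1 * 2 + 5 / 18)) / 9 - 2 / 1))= -175 / 324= -0.54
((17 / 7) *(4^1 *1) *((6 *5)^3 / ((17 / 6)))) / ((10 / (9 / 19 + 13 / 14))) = 12085200 / 931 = 12980.88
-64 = -64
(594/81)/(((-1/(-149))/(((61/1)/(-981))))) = -199958/2943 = -67.94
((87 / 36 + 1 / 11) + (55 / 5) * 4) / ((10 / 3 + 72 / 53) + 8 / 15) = 1626835 / 182776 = 8.90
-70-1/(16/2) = -70.12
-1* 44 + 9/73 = -3203/73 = -43.88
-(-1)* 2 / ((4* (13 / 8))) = 4 / 13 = 0.31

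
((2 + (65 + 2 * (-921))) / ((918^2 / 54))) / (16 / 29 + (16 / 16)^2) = -10295 / 140454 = -0.07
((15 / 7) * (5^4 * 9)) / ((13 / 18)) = 1518750 / 91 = 16689.56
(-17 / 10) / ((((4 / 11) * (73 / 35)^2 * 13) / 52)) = -45815 / 10658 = -4.30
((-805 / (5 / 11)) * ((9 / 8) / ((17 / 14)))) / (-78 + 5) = 111573 / 4964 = 22.48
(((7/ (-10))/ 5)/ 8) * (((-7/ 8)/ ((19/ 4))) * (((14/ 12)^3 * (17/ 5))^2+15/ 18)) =1713655489/ 17729280000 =0.10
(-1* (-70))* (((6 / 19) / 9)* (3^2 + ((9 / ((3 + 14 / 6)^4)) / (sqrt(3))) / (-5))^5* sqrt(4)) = 317701420361963238665509389 / 1095275429376504627200 - 214448423801199827903877054303* sqrt(3) / 1794499263490465181204480000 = 289858.34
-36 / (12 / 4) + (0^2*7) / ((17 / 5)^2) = -12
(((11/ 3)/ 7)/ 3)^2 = 121/ 3969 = 0.03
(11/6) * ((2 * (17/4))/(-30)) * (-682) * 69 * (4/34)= 86273/30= 2875.77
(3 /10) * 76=114 /5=22.80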